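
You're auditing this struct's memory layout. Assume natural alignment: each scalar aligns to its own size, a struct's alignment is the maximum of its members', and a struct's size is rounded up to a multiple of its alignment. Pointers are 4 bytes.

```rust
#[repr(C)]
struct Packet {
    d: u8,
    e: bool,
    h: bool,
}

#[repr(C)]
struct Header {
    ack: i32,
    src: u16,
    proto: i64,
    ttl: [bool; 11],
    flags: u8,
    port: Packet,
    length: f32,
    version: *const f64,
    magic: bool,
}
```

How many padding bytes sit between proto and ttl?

Packet: 0..1  d  (1B, 1-aligned); 1..2  e  (1B, 1-aligned); 2..3  h  (1B, 1-aligned); sizeof = 3, alignof = 1
0..4  ack  (4B, 4-aligned)
4..6  src  (2B, 2-aligned)
6..8  -- padding (2B)
8..16  proto  (8B, 8-aligned)
16..27  ttl  (11B, 1-aligned)

0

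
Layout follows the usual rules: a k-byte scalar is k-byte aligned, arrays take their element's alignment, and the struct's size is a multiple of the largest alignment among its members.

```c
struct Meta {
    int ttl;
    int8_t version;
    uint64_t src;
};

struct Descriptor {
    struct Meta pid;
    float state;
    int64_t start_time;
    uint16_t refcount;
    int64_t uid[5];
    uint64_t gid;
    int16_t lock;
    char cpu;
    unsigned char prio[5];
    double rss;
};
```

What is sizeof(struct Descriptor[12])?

1248

Meta: @0: ttl [4B, align 4] → 4; @4: version [1B, align 1] → 5; +3 pad (align 8); @8: src [8B, align 8] → 16; size 16, align 8
@0: pid [16B, align 8] → 16
@16: state [4B, align 4] → 20
+4 pad (align 8)
@24: start_time [8B, align 8] → 32
@32: refcount [2B, align 2] → 34
+6 pad (align 8)
@40: uid [40B, align 8] → 80
@80: gid [8B, align 8] → 88
@88: lock [2B, align 2] → 90
@90: cpu [1B, align 1] → 91
@91: prio [5B, align 1] → 96
@96: rss [8B, align 8] → 104
size 104, align 8
array of 12: 12 × 104 = 1248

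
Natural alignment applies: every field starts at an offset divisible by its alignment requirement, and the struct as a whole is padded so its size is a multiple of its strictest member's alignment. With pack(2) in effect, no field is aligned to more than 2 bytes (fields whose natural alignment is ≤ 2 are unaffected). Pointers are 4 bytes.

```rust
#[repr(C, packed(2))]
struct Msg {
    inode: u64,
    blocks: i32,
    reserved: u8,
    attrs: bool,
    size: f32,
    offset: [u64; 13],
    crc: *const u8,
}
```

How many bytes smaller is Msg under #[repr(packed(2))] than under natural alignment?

10

natural layout:
  0..8  inode  (8B, 8-aligned)
  8..12  blocks  (4B, 4-aligned)
  12..13  reserved  (1B, 1-aligned)
  13..14  attrs  (1B, 1-aligned)
  14..16  -- padding (2B)
  16..20  size  (4B, 4-aligned)
  20..24  -- padding (4B)
  24..128  offset  (104B, 8-aligned)
  128..132  crc  (4B, 4-aligned)
  132..136  -- tail padding (4B)
  sizeof = 136, alignof = 8
packed(2) layout:
  0..8  inode  (8B, 2-aligned)
  8..12  blocks  (4B, 2-aligned)
  12..13  reserved  (1B, 1-aligned)
  13..14  attrs  (1B, 1-aligned)
  14..18  size  (4B, 2-aligned)
  18..122  offset  (104B, 2-aligned)
  122..126  crc  (4B, 2-aligned)
  sizeof = 126, alignof = 2
136 − 126 = 10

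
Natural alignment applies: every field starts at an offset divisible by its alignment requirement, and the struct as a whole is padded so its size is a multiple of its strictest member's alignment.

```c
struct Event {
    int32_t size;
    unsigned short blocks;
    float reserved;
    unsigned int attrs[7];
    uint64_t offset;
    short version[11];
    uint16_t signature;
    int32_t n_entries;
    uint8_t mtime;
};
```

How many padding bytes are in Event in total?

5

0..4  size  (4B, 4-aligned)
4..6  blocks  (2B, 2-aligned)
6..8  -- padding (2B)
8..12  reserved  (4B, 4-aligned)
12..40  attrs  (28B, 4-aligned)
40..48  offset  (8B, 8-aligned)
48..70  version  (22B, 2-aligned)
70..72  signature  (2B, 2-aligned)
72..76  n_entries  (4B, 4-aligned)
76..77  mtime  (1B, 1-aligned)
77..80  -- tail padding (3B)
sizeof = 80, alignof = 8
data bytes 75, size 80 → padding 5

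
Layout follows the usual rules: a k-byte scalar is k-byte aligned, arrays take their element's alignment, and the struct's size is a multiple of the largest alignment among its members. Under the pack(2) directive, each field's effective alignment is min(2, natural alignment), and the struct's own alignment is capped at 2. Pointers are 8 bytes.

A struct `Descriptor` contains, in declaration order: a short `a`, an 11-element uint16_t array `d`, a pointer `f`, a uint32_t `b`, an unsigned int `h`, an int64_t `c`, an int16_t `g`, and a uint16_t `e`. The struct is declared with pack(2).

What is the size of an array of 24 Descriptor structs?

a at 0 (size 2, align 2) → ends 2
d at 2 (size 22, align 2) → ends 24
f at 24 (size 8, align 2) → ends 32
b at 32 (size 4, align 2) → ends 36
h at 36 (size 4, align 2) → ends 40
c at 40 (size 8, align 2) → ends 48
g at 48 (size 2, align 2) → ends 50
e at 50 (size 2, align 2) → ends 52
total 52 bytes, alignment 2
array of 24: 24 × 52 = 1248

1248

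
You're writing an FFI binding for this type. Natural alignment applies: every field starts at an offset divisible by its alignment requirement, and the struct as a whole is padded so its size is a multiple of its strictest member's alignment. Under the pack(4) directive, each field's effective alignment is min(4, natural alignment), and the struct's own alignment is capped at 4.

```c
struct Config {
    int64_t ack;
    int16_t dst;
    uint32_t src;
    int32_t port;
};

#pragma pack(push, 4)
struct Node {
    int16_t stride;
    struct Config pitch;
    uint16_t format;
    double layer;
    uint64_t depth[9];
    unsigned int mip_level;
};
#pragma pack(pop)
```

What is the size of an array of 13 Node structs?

1508

Config: 0..8  ack  (8B, 8-aligned); 8..10  dst  (2B, 2-aligned); 10..12  -- padding (2B); 12..16  src  (4B, 4-aligned); 16..20  port  (4B, 4-aligned); 20..24  -- tail padding (4B); sizeof = 24, alignof = 8
0..2  stride  (2B, 2-aligned)
2..4  -- padding (2B)
4..28  pitch  (24B, 4-aligned)
28..30  format  (2B, 2-aligned)
30..32  -- padding (2B)
32..40  layer  (8B, 4-aligned)
40..112  depth  (72B, 4-aligned)
112..116  mip_level  (4B, 4-aligned)
sizeof = 116, alignof = 4
array of 13: 13 × 116 = 1508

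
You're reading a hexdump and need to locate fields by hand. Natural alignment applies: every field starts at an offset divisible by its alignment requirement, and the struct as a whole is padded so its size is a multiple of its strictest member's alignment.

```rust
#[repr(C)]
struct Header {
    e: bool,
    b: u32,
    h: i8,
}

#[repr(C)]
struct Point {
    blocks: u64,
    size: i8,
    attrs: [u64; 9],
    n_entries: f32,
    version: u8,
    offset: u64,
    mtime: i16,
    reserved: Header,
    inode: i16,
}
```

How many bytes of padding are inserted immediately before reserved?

Header: e at 0 (size 1, align 1) → ends 1; pad 3 to align 4 for b; b at 4 (size 4, align 4) → ends 8; h at 8 (size 1, align 1) → ends 9; tail pad 3 to reach multiple of 4; total 12 bytes, alignment 4
blocks at 0 (size 8, align 8) → ends 8
size at 8 (size 1, align 1) → ends 9
pad 7 to align 8 for attrs
attrs at 16 (size 72, align 8) → ends 88
n_entries at 88 (size 4, align 4) → ends 92
version at 92 (size 1, align 1) → ends 93
pad 3 to align 8 for offset
offset at 96 (size 8, align 8) → ends 104
mtime at 104 (size 2, align 2) → ends 106
pad 2 to align 4 for reserved
reserved at 108 (size 12, align 4) → ends 120

2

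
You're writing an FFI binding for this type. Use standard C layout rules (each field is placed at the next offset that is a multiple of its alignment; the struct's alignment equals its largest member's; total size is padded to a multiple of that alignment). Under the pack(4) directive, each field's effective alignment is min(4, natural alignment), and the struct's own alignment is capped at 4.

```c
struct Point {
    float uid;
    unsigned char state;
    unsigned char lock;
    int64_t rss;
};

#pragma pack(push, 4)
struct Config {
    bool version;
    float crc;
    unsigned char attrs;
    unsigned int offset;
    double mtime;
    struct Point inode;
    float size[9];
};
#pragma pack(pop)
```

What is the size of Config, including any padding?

Point: uid at 0 (size 4, align 4) → ends 4; state at 4 (size 1, align 1) → ends 5; lock at 5 (size 1, align 1) → ends 6; pad 2 to align 8 for rss; rss at 8 (size 8, align 8) → ends 16; total 16 bytes, alignment 8
version at 0 (size 1, align 1) → ends 1
pad 3 to align 4 for crc
crc at 4 (size 4, align 4) → ends 8
attrs at 8 (size 1, align 1) → ends 9
pad 3 to align 4 for offset
offset at 12 (size 4, align 4) → ends 16
mtime at 16 (size 8, align 4) → ends 24
inode at 24 (size 16, align 4) → ends 40
size at 40 (size 36, align 4) → ends 76
total 76 bytes, alignment 4

76 bytes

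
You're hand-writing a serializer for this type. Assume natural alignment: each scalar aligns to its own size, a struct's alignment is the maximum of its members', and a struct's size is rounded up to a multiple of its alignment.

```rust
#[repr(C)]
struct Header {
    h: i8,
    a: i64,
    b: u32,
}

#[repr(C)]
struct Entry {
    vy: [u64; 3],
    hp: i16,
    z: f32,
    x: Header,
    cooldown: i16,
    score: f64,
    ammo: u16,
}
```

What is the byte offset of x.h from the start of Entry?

32

Header: 0..1  h  (1B, 1-aligned); 1..8  -- padding (7B); 8..16  a  (8B, 8-aligned); 16..20  b  (4B, 4-aligned); 20..24  -- tail padding (4B); sizeof = 24, alignof = 8
0..24  vy  (24B, 8-aligned)
24..26  hp  (2B, 2-aligned)
26..28  -- padding (2B)
28..32  z  (4B, 4-aligned)
32..56  x  (24B, 8-aligned)
within Header: h at 0
32 + 0 = 32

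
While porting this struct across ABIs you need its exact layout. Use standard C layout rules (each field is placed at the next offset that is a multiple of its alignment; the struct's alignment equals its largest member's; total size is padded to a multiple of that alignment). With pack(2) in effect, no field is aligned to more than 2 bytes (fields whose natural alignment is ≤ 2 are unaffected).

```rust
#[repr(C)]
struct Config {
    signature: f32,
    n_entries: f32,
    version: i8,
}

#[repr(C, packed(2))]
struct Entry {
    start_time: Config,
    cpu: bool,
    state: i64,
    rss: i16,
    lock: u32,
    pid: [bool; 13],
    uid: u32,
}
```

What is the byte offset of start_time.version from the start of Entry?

8

Config: 0..4  signature  (4B, 4-aligned); 4..8  n_entries  (4B, 4-aligned); 8..9  version  (1B, 1-aligned); 9..12  -- tail padding (3B); sizeof = 12, alignof = 4
0..12  start_time  (12B, 2-aligned)
within Config: version at 8
0 + 8 = 8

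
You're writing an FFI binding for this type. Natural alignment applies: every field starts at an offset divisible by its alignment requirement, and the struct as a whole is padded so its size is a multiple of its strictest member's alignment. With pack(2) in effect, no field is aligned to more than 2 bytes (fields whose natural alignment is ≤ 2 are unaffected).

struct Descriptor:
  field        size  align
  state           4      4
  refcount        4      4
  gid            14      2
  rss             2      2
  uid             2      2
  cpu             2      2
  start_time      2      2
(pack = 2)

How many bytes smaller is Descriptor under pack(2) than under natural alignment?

natural layout:
  state at 0 (size 4, align 4) → ends 4
  refcount at 4 (size 4, align 4) → ends 8
  gid at 8 (size 14, align 2) → ends 22
  rss at 22 (size 2, align 2) → ends 24
  uid at 24 (size 2, align 2) → ends 26
  cpu at 26 (size 2, align 2) → ends 28
  start_time at 28 (size 2, align 2) → ends 30
  tail pad 2 to reach multiple of 4
  total 32 bytes, alignment 4
packed(2) layout:
  state at 0 (size 4, align 2) → ends 4
  refcount at 4 (size 4, align 2) → ends 8
  gid at 8 (size 14, align 2) → ends 22
  rss at 22 (size 2, align 2) → ends 24
  uid at 24 (size 2, align 2) → ends 26
  cpu at 26 (size 2, align 2) → ends 28
  start_time at 28 (size 2, align 2) → ends 30
  total 30 bytes, alignment 2
32 − 30 = 2

2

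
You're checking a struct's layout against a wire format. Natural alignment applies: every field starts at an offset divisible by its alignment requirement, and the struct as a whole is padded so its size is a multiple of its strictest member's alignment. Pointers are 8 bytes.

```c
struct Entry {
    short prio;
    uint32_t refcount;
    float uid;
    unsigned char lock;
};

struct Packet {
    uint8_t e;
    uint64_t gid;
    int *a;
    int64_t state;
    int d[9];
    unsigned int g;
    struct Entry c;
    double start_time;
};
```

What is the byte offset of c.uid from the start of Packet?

80

Entry: @0: prio [2B, align 2] → 2; +2 pad (align 4); @4: refcount [4B, align 4] → 8; @8: uid [4B, align 4] → 12; @12: lock [1B, align 1] → 13; +3 tail pad (align 4); size 16, align 4
@0: e [1B, align 1] → 1
+7 pad (align 8)
@8: gid [8B, align 8] → 16
@16: a [8B, align 8] → 24
@24: state [8B, align 8] → 32
@32: d [36B, align 4] → 68
@68: g [4B, align 4] → 72
@72: c [16B, align 4] → 88
within Entry: uid at 8
72 + 8 = 80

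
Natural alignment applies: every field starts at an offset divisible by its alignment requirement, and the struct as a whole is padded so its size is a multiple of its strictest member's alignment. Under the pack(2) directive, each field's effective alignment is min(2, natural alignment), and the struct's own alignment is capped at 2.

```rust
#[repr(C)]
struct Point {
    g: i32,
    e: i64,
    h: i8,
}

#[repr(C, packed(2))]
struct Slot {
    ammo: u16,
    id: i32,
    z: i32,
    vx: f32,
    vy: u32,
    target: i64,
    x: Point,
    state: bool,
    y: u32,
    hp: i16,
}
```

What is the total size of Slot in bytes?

58 bytes

Point: g at 0 (size 4, align 4) → ends 4; pad 4 to align 8 for e; e at 8 (size 8, align 8) → ends 16; h at 16 (size 1, align 1) → ends 17; tail pad 7 to reach multiple of 8; total 24 bytes, alignment 8
ammo at 0 (size 2, align 2) → ends 2
id at 2 (size 4, align 2) → ends 6
z at 6 (size 4, align 2) → ends 10
vx at 10 (size 4, align 2) → ends 14
vy at 14 (size 4, align 2) → ends 18
target at 18 (size 8, align 2) → ends 26
x at 26 (size 24, align 2) → ends 50
state at 50 (size 1, align 1) → ends 51
pad 1 to align 2 for y
y at 52 (size 4, align 2) → ends 56
hp at 56 (size 2, align 2) → ends 58
total 58 bytes, alignment 2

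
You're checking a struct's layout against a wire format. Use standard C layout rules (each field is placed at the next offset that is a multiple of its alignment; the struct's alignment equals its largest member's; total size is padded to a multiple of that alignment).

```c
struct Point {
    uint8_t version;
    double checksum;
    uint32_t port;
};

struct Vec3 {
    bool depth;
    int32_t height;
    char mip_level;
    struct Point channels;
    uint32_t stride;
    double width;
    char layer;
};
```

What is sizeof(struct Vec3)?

Point: @0: version [1B, align 1] → 1; +7 pad (align 8); @8: checksum [8B, align 8] → 16; @16: port [4B, align 4] → 20; +4 tail pad (align 8); size 24, align 8
@0: depth [1B, align 1] → 1
+3 pad (align 4)
@4: height [4B, align 4] → 8
@8: mip_level [1B, align 1] → 9
+7 pad (align 8)
@16: channels [24B, align 8] → 40
@40: stride [4B, align 4] → 44
+4 pad (align 8)
@48: width [8B, align 8] → 56
@56: layer [1B, align 1] → 57
+7 tail pad (align 8)
size 64, align 8

64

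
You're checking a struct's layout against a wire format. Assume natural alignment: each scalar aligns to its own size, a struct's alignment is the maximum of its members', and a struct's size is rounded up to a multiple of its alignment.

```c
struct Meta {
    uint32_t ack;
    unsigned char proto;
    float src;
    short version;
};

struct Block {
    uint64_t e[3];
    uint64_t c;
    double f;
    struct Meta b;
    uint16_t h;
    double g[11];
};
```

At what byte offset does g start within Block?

64

Meta: 0..4  ack  (4B, 4-aligned); 4..5  proto  (1B, 1-aligned); 5..8  -- padding (3B); 8..12  src  (4B, 4-aligned); 12..14  version  (2B, 2-aligned); 14..16  -- tail padding (2B); sizeof = 16, alignof = 4
0..24  e  (24B, 8-aligned)
24..32  c  (8B, 8-aligned)
32..40  f  (8B, 8-aligned)
40..56  b  (16B, 4-aligned)
56..58  h  (2B, 2-aligned)
58..64  -- padding (6B)
64..152  g  (88B, 8-aligned)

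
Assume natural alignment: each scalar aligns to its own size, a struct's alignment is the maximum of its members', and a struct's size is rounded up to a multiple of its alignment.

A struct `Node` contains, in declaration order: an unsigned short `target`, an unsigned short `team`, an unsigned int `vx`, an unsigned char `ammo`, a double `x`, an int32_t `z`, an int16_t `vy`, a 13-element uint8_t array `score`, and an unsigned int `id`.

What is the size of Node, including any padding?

48

0..2  target  (2B, 2-aligned)
2..4  team  (2B, 2-aligned)
4..8  vx  (4B, 4-aligned)
8..9  ammo  (1B, 1-aligned)
9..16  -- padding (7B)
16..24  x  (8B, 8-aligned)
24..28  z  (4B, 4-aligned)
28..30  vy  (2B, 2-aligned)
30..43  score  (13B, 1-aligned)
43..44  -- padding (1B)
44..48  id  (4B, 4-aligned)
sizeof = 48, alignof = 8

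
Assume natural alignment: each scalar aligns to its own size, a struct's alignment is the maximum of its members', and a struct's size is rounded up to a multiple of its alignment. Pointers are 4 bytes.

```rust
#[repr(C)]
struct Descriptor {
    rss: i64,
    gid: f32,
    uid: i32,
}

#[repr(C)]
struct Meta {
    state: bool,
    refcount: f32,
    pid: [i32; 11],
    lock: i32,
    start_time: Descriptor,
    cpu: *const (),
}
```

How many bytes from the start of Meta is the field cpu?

Descriptor: rss at 0 (size 8, align 8) → ends 8; gid at 8 (size 4, align 4) → ends 12; uid at 12 (size 4, align 4) → ends 16; total 16 bytes, alignment 8
state at 0 (size 1, align 1) → ends 1
pad 3 to align 4 for refcount
refcount at 4 (size 4, align 4) → ends 8
pid at 8 (size 44, align 4) → ends 52
lock at 52 (size 4, align 4) → ends 56
start_time at 56 (size 16, align 8) → ends 72
cpu at 72 (size 4, align 4) → ends 76

72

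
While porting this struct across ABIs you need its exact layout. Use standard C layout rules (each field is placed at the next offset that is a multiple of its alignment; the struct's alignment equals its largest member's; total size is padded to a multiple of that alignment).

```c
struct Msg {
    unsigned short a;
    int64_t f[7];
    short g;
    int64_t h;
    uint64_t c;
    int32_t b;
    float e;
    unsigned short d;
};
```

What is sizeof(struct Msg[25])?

@0: a [2B, align 2] → 2
+6 pad (align 8)
@8: f [56B, align 8] → 64
@64: g [2B, align 2] → 66
+6 pad (align 8)
@72: h [8B, align 8] → 80
@80: c [8B, align 8] → 88
@88: b [4B, align 4] → 92
@92: e [4B, align 4] → 96
@96: d [2B, align 2] → 98
+6 tail pad (align 8)
size 104, align 8
array of 25: 25 × 104 = 2600

2600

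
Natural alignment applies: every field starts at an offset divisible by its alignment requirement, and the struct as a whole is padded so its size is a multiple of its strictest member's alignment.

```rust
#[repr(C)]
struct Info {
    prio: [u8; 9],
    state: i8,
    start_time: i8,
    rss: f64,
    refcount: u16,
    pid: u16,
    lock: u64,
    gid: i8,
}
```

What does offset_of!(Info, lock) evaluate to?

prio at 0 (size 9, align 1) → ends 9
state at 9 (size 1, align 1) → ends 10
start_time at 10 (size 1, align 1) → ends 11
pad 5 to align 8 for rss
rss at 16 (size 8, align 8) → ends 24
refcount at 24 (size 2, align 2) → ends 26
pid at 26 (size 2, align 2) → ends 28
pad 4 to align 8 for lock
lock at 32 (size 8, align 8) → ends 40

32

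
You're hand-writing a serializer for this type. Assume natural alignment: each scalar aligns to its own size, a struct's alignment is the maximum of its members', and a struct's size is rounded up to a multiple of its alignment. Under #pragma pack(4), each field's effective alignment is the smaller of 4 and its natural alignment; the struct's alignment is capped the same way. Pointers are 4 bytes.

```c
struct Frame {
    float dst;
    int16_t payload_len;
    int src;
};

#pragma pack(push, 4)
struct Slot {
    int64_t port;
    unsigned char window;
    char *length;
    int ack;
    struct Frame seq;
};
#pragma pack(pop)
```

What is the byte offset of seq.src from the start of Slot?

Frame: 0..4  dst  (4B, 4-aligned); 4..6  payload_len  (2B, 2-aligned); 6..8  -- padding (2B); 8..12  src  (4B, 4-aligned); sizeof = 12, alignof = 4
0..8  port  (8B, 4-aligned)
8..9  window  (1B, 1-aligned)
9..12  -- padding (3B)
12..16  length  (4B, 4-aligned)
16..20  ack  (4B, 4-aligned)
20..32  seq  (12B, 4-aligned)
within Frame: src at 8
20 + 8 = 28

28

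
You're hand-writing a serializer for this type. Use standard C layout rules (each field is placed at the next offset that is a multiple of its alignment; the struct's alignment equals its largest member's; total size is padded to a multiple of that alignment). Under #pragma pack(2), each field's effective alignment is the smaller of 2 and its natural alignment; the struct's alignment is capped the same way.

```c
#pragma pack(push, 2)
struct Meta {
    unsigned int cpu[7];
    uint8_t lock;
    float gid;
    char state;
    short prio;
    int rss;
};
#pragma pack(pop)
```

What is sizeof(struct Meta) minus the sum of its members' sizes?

@0: cpu [28B, align 2] → 28
@28: lock [1B, align 1] → 29
+1 pad (align 2)
@30: gid [4B, align 2] → 34
@34: state [1B, align 1] → 35
+1 pad (align 2)
@36: prio [2B, align 2] → 38
@38: rss [4B, align 2] → 42
size 42, align 2
data bytes 40, size 42 → padding 2

2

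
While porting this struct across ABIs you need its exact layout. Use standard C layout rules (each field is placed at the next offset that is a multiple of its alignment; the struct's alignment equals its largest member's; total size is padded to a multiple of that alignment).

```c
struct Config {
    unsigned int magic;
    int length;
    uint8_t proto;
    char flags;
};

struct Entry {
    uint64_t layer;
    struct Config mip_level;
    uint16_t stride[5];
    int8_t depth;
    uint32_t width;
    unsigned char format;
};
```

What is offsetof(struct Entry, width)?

32

Config: @0: magic [4B, align 4] → 4; @4: length [4B, align 4] → 8; @8: proto [1B, align 1] → 9; @9: flags [1B, align 1] → 10; +2 tail pad (align 4); size 12, align 4
@0: layer [8B, align 8] → 8
@8: mip_level [12B, align 4] → 20
@20: stride [10B, align 2] → 30
@30: depth [1B, align 1] → 31
+1 pad (align 4)
@32: width [4B, align 4] → 36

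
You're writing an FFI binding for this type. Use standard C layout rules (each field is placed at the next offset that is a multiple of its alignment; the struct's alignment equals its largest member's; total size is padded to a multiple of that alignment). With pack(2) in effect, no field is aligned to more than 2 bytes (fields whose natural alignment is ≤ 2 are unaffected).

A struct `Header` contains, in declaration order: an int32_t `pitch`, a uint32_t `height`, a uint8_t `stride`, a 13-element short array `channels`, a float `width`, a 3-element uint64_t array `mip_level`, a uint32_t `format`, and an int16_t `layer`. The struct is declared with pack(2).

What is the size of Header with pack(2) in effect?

70

0..4  pitch  (4B, 2-aligned)
4..8  height  (4B, 2-aligned)
8..9  stride  (1B, 1-aligned)
9..10  -- padding (1B)
10..36  channels  (26B, 2-aligned)
36..40  width  (4B, 2-aligned)
40..64  mip_level  (24B, 2-aligned)
64..68  format  (4B, 2-aligned)
68..70  layer  (2B, 2-aligned)
sizeof = 70, alignof = 2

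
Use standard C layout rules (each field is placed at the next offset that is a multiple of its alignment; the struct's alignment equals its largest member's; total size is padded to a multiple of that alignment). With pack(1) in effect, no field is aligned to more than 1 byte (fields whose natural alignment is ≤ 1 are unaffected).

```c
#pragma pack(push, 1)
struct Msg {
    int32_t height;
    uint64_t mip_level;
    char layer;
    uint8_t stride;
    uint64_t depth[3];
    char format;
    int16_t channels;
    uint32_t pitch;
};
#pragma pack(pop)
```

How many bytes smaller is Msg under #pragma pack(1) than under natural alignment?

11

natural layout:
  @0: height [4B, align 4] → 4
  +4 pad (align 8)
  @8: mip_level [8B, align 8] → 16
  @16: layer [1B, align 1] → 17
  @17: stride [1B, align 1] → 18
  +6 pad (align 8)
  @24: depth [24B, align 8] → 48
  @48: format [1B, align 1] → 49
  +1 pad (align 2)
  @50: channels [2B, align 2] → 52
  @52: pitch [4B, align 4] → 56
  size 56, align 8
packed(1) layout:
  @0: height [4B, align 1] → 4
  @4: mip_level [8B, align 1] → 12
  @12: layer [1B, align 1] → 13
  @13: stride [1B, align 1] → 14
  @14: depth [24B, align 1] → 38
  @38: format [1B, align 1] → 39
  @39: channels [2B, align 1] → 41
  @41: pitch [4B, align 1] → 45
  size 45, align 1
56 − 45 = 11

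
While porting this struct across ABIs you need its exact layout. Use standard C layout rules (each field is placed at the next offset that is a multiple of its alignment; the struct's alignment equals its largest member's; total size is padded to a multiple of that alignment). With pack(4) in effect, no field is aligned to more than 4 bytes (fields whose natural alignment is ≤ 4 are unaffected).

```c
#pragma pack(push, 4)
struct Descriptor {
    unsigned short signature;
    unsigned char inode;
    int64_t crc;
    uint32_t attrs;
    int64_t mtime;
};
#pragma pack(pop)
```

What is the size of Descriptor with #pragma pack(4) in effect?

24

signature at 0 (size 2, align 2) → ends 2
inode at 2 (size 1, align 1) → ends 3
pad 1 to align 4 for crc
crc at 4 (size 8, align 4) → ends 12
attrs at 12 (size 4, align 4) → ends 16
mtime at 16 (size 8, align 4) → ends 24
total 24 bytes, alignment 4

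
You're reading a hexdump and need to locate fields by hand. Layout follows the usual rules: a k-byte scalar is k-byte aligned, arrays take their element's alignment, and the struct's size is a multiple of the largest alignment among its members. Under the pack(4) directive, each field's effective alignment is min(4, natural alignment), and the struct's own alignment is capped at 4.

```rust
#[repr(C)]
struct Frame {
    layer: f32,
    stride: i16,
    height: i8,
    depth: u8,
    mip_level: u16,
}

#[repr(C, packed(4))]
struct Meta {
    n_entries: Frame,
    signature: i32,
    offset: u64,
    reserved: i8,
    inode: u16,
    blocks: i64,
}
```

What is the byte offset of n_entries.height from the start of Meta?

6

Frame: @0: layer [4B, align 4] → 4; @4: stride [2B, align 2] → 6; @6: height [1B, align 1] → 7; @7: depth [1B, align 1] → 8; @8: mip_level [2B, align 2] → 10; +2 tail pad (align 4); size 12, align 4
@0: n_entries [12B, align 4] → 12
within Frame: height at 6
0 + 6 = 6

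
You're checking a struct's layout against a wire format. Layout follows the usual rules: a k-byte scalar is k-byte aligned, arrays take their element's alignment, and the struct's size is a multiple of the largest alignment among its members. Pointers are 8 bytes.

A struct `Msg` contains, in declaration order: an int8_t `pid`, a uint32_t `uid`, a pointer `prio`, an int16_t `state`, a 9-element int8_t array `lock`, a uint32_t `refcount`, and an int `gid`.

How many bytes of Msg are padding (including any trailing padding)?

8

0..1  pid  (1B, 1-aligned)
1..4  -- padding (3B)
4..8  uid  (4B, 4-aligned)
8..16  prio  (8B, 8-aligned)
16..18  state  (2B, 2-aligned)
18..27  lock  (9B, 1-aligned)
27..28  -- padding (1B)
28..32  refcount  (4B, 4-aligned)
32..36  gid  (4B, 4-aligned)
36..40  -- tail padding (4B)
sizeof = 40, alignof = 8
data bytes 32, size 40 → padding 8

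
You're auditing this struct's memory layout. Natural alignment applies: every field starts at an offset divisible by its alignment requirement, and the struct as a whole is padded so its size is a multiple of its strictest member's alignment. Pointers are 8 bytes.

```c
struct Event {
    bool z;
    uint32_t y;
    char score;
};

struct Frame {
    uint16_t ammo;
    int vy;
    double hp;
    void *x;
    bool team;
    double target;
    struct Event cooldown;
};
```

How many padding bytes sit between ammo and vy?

2

Event: z at 0 (size 1, align 1) → ends 1; pad 3 to align 4 for y; y at 4 (size 4, align 4) → ends 8; score at 8 (size 1, align 1) → ends 9; tail pad 3 to reach multiple of 4; total 12 bytes, alignment 4
ammo at 0 (size 2, align 2) → ends 2
pad 2 to align 4 for vy
vy at 4 (size 4, align 4) → ends 8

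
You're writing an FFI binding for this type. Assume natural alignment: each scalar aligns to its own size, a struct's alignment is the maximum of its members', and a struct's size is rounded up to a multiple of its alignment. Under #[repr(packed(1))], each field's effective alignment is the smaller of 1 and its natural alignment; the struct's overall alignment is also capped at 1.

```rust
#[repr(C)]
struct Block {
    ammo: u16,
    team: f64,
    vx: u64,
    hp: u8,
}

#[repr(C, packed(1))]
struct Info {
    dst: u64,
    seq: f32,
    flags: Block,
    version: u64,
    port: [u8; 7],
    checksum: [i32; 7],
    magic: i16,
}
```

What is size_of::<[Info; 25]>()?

2225

Block: 0..2  ammo  (2B, 2-aligned); 2..8  -- padding (6B); 8..16  team  (8B, 8-aligned); 16..24  vx  (8B, 8-aligned); 24..25  hp  (1B, 1-aligned); 25..32  -- tail padding (7B); sizeof = 32, alignof = 8
0..8  dst  (8B, 1-aligned)
8..12  seq  (4B, 1-aligned)
12..44  flags  (32B, 1-aligned)
44..52  version  (8B, 1-aligned)
52..59  port  (7B, 1-aligned)
59..87  checksum  (28B, 1-aligned)
87..89  magic  (2B, 1-aligned)
sizeof = 89, alignof = 1
array of 25: 25 × 89 = 2225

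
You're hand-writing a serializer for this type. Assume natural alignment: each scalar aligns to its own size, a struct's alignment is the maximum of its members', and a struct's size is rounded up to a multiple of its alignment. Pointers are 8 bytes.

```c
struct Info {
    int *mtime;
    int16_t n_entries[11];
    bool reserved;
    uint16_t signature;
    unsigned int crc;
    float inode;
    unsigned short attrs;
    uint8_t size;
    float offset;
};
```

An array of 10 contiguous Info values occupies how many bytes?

@0: mtime [8B, align 8] → 8
@8: n_entries [22B, align 2] → 30
@30: reserved [1B, align 1] → 31
+1 pad (align 2)
@32: signature [2B, align 2] → 34
+2 pad (align 4)
@36: crc [4B, align 4] → 40
@40: inode [4B, align 4] → 44
@44: attrs [2B, align 2] → 46
@46: size [1B, align 1] → 47
+1 pad (align 4)
@48: offset [4B, align 4] → 52
+4 tail pad (align 8)
size 56, align 8
array of 10: 10 × 56 = 560

560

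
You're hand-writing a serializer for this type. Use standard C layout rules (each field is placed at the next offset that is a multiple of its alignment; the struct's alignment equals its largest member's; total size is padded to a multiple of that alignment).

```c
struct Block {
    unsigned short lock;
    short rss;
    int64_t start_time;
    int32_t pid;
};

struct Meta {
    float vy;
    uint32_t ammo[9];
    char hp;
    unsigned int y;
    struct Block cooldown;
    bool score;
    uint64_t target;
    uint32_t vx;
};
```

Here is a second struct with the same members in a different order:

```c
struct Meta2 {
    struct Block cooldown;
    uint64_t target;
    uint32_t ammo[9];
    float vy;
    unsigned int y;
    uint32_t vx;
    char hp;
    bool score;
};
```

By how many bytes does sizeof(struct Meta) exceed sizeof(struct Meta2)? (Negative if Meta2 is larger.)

Block: 0..2  lock  (2B, 2-aligned); 2..4  rss  (2B, 2-aligned); 4..8  -- padding (4B); 8..16  start_time  (8B, 8-aligned); 16..20  pid  (4B, 4-aligned); 20..24  -- tail padding (4B); sizeof = 24, alignof = 8
0..4  vy  (4B, 4-aligned)
4..40  ammo  (36B, 4-aligned)
40..41  hp  (1B, 1-aligned)
41..44  -- padding (3B)
44..48  y  (4B, 4-aligned)
48..72  cooldown  (24B, 8-aligned)
72..73  score  (1B, 1-aligned)
73..80  -- padding (7B)
80..88  target  (8B, 8-aligned)
88..92  vx  (4B, 4-aligned)
92..96  -- tail padding (4B)
sizeof = 96, alignof = 8
— Meta2 —
0..24  cooldown  (24B, 8-aligned)
24..32  target  (8B, 8-aligned)
32..68  ammo  (36B, 4-aligned)
68..72  vy  (4B, 4-aligned)
72..76  y  (4B, 4-aligned)
76..80  vx  (4B, 4-aligned)
80..81  hp  (1B, 1-aligned)
81..82  score  (1B, 1-aligned)
82..88  -- tail padding (6B)
sizeof = 88, alignof = 8
96 − 88 = 8

8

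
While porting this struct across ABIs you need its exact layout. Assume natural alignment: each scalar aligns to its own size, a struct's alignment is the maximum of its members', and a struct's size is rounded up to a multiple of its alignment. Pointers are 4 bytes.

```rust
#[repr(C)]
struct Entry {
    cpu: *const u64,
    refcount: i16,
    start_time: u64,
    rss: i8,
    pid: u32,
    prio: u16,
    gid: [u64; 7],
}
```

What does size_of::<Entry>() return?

@0: cpu [4B, align 4] → 4
@4: refcount [2B, align 2] → 6
+2 pad (align 8)
@8: start_time [8B, align 8] → 16
@16: rss [1B, align 1] → 17
+3 pad (align 4)
@20: pid [4B, align 4] → 24
@24: prio [2B, align 2] → 26
+6 pad (align 8)
@32: gid [56B, align 8] → 88
size 88, align 8

88 bytes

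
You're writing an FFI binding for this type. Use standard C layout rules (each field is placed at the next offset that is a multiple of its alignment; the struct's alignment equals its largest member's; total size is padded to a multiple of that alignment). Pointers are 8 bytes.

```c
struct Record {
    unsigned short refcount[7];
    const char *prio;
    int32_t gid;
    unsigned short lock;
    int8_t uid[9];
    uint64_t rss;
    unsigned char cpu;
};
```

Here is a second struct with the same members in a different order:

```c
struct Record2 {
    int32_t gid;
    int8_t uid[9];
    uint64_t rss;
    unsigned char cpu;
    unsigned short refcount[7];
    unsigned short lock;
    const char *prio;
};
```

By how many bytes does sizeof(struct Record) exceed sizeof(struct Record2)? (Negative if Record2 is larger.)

0..14  refcount  (14B, 2-aligned)
14..16  -- padding (2B)
16..24  prio  (8B, 8-aligned)
24..28  gid  (4B, 4-aligned)
28..30  lock  (2B, 2-aligned)
30..39  uid  (9B, 1-aligned)
39..40  -- padding (1B)
40..48  rss  (8B, 8-aligned)
48..49  cpu  (1B, 1-aligned)
49..56  -- tail padding (7B)
sizeof = 56, alignof = 8
— Record2 —
0..4  gid  (4B, 4-aligned)
4..13  uid  (9B, 1-aligned)
13..16  -- padding (3B)
16..24  rss  (8B, 8-aligned)
24..25  cpu  (1B, 1-aligned)
25..26  -- padding (1B)
26..40  refcount  (14B, 2-aligned)
40..42  lock  (2B, 2-aligned)
42..48  -- padding (6B)
48..56  prio  (8B, 8-aligned)
sizeof = 56, alignof = 8
56 − 56 = 0

0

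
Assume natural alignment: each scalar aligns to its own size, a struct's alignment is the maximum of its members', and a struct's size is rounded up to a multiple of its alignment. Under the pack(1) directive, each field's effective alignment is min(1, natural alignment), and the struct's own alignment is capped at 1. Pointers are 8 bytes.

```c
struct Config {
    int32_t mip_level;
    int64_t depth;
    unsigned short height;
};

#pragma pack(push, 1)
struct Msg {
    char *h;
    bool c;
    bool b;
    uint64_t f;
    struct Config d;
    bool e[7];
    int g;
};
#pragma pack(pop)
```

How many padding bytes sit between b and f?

0

Config: @0: mip_level [4B, align 4] → 4; +4 pad (align 8); @8: depth [8B, align 8] → 16; @16: height [2B, align 2] → 18; +6 tail pad (align 8); size 24, align 8
@0: h [8B, align 1] → 8
@8: c [1B, align 1] → 9
@9: b [1B, align 1] → 10
@10: f [8B, align 1] → 18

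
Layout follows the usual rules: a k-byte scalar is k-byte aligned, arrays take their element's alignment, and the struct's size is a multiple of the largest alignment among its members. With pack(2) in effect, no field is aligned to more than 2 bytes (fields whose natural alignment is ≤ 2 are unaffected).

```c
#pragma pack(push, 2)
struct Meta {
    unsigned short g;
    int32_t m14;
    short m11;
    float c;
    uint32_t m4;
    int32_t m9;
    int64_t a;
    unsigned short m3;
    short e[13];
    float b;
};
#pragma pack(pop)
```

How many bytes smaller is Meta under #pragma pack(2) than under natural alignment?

natural layout:
  0..2  g  (2B, 2-aligned)
  2..4  -- padding (2B)
  4..8  m14  (4B, 4-aligned)
  8..10  m11  (2B, 2-aligned)
  10..12  -- padding (2B)
  12..16  c  (4B, 4-aligned)
  16..20  m4  (4B, 4-aligned)
  20..24  m9  (4B, 4-aligned)
  24..32  a  (8B, 8-aligned)
  32..34  m3  (2B, 2-aligned)
  34..60  e  (26B, 2-aligned)
  60..64  b  (4B, 4-aligned)
  sizeof = 64, alignof = 8
packed(2) layout:
  0..2  g  (2B, 2-aligned)
  2..6  m14  (4B, 2-aligned)
  6..8  m11  (2B, 2-aligned)
  8..12  c  (4B, 2-aligned)
  12..16  m4  (4B, 2-aligned)
  16..20  m9  (4B, 2-aligned)
  20..28  a  (8B, 2-aligned)
  28..30  m3  (2B, 2-aligned)
  30..56  e  (26B, 2-aligned)
  56..60  b  (4B, 2-aligned)
  sizeof = 60, alignof = 2
64 − 60 = 4

4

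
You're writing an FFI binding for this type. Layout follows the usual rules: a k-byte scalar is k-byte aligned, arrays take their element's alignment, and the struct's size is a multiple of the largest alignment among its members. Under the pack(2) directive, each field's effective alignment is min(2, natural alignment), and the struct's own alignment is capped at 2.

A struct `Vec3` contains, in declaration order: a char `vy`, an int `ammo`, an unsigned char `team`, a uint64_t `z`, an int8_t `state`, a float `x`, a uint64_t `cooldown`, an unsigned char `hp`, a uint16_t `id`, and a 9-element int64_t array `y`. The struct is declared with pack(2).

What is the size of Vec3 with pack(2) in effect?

0..1  vy  (1B, 1-aligned)
1..2  -- padding (1B)
2..6  ammo  (4B, 2-aligned)
6..7  team  (1B, 1-aligned)
7..8  -- padding (1B)
8..16  z  (8B, 2-aligned)
16..17  state  (1B, 1-aligned)
17..18  -- padding (1B)
18..22  x  (4B, 2-aligned)
22..30  cooldown  (8B, 2-aligned)
30..31  hp  (1B, 1-aligned)
31..32  -- padding (1B)
32..34  id  (2B, 2-aligned)
34..106  y  (72B, 2-aligned)
sizeof = 106, alignof = 2

106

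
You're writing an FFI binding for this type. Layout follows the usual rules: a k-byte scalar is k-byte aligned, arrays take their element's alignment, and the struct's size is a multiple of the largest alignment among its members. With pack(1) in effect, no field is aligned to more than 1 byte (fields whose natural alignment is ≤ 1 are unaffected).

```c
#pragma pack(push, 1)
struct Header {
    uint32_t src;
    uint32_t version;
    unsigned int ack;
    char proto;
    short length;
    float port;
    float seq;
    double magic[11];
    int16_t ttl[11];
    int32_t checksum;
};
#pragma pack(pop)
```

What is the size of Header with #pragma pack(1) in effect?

137

src at 0 (size 4, align 1) → ends 4
version at 4 (size 4, align 1) → ends 8
ack at 8 (size 4, align 1) → ends 12
proto at 12 (size 1, align 1) → ends 13
length at 13 (size 2, align 1) → ends 15
port at 15 (size 4, align 1) → ends 19
seq at 19 (size 4, align 1) → ends 23
magic at 23 (size 88, align 1) → ends 111
ttl at 111 (size 22, align 1) → ends 133
checksum at 133 (size 4, align 1) → ends 137
total 137 bytes, alignment 1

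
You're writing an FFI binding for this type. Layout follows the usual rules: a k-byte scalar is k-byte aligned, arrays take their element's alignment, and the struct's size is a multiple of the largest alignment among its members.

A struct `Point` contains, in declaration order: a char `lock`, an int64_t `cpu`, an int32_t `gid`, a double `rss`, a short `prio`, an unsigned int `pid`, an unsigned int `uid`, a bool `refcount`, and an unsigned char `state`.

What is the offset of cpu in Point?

8

@0: lock [1B, align 1] → 1
+7 pad (align 8)
@8: cpu [8B, align 8] → 16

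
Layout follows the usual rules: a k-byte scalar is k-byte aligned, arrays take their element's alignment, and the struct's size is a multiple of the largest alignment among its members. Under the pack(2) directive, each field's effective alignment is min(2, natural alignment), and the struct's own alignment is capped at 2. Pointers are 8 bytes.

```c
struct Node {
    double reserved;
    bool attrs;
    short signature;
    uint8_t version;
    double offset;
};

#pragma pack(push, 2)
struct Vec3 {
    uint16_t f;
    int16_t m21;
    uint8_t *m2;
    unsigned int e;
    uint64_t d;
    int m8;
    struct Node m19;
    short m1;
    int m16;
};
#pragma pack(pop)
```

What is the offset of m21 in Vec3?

2

Node: 0..8  reserved  (8B, 8-aligned); 8..9  attrs  (1B, 1-aligned); 9..10  -- padding (1B); 10..12  signature  (2B, 2-aligned); 12..13  version  (1B, 1-aligned); 13..16  -- padding (3B); 16..24  offset  (8B, 8-aligned); sizeof = 24, alignof = 8
0..2  f  (2B, 2-aligned)
2..4  m21  (2B, 2-aligned)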